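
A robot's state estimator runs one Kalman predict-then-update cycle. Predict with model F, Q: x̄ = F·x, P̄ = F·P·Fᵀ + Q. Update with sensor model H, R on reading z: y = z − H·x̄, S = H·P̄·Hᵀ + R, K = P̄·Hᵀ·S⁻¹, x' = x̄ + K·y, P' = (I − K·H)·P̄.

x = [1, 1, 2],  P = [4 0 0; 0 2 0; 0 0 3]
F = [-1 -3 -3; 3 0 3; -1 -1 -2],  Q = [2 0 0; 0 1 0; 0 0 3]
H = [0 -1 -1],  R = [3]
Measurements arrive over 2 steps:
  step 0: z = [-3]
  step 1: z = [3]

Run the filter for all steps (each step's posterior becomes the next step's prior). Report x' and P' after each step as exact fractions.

step 0: x̄ = F·x = [-10, 9, -6]
step 0: P̄ = F·P·Fᵀ + Q = [51 -39 28; -39 64 -30; 28 -30 21]
step 0: y = z − H·x̄ = [0]
step 0: S = H·P̄·Hᵀ + R = [28]
step 0: K = P̄·Hᵀ·S⁻¹ = [11/28; -17/14; 9/28]
step 0: x' = x̄ + K·y = [-10, 9, -6]
step 0: P' = (I − K·H)·P̄ = [1307/28 -359/14 685/28; -359/14 159/7 -267/14; 685/28 -267/14 507/28]
step 1: x̄ = F·x = [1, -48, 13]
step 1: P̄ = F·P·Fᵀ + Q = [460/7 -1359/7 501/7; -1359/7 7171/7 -2343/7; 501/7 -2343/7 3223/28]
step 1: y = z − H·x̄ = [-32]
step 1: S = H·P̄·Hᵀ + R = [13247/28]
step 1: K = P̄·Hᵀ·S⁻¹ = [264/1019; -19312/13247; 473/1019]
step 1: x' = x̄ + K·y = [-7429/1019, -17872/13247, -1889/1019]
step 1: P' = (I − K·H)·P̄ = [34604/1019 -15747/1019 14955/1019; -15747/1019 250843/13247 -14839/1019; 14955/1019 -14839/1019 13420/1019]

step 0: x' = [-10, 9, -6], P' = [1307/28 -359/14 685/28; -359/14 159/7 -267/14; 685/28 -267/14 507/28]
step 1: x' = [-7429/1019, -17872/13247, -1889/1019], P' = [34604/1019 -15747/1019 14955/1019; -15747/1019 250843/13247 -14839/1019; 14955/1019 -14839/1019 13420/1019]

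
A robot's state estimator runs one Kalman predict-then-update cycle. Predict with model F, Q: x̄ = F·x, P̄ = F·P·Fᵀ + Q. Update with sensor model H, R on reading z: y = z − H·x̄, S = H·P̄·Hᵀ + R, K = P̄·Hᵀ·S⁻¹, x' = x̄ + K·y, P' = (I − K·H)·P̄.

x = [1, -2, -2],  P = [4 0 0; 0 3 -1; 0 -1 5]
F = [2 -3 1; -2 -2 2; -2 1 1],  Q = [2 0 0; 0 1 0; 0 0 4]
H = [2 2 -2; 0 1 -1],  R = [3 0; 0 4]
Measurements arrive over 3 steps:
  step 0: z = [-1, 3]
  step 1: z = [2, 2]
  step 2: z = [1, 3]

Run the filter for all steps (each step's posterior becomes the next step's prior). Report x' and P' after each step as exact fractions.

step 0: x̄ = F·x = [6, -2, -6]
step 0: P̄ = F·P·Fᵀ + Q = [56 20 -18; 20 57 20; -18 20 26]
step 0: y = z − H·x̄ = [-21, -1]
step 0: S = H·P̄·Hᵀ + R = [703 162; 162 47]
step 0: K = P̄·Hᵀ·S⁻¹ = [2680/6797 -3742/6797; -636/6797 7543/6797; -1284/6797 3558/6797]
step 0: x' = x̄ + K·y = [-11756/6797, -7781/6797, -17376/6797]
step 0: P' = (I − K·H)·P̄ = [18988/6797 -31126/6797 -16158/6797; -31126/6797 180842/6797 150670/6797; -16158/6797 150670/6797 136438/6797]
step 1: x̄ = F·x = [-17545/6797, 4322/6797, -235/971]
step 1: P̄ = F·P·Fᵀ + Q = [1258422/6797 -17952/6797 -147484/971; -17952/6797 26765/6797 3120/971; -147484/971 3120/971 130128/971]
step 1: y = z − H·x̄ = [5250/971, 7627/6797]
step 1: S = H·P̄·Hᵀ + R = [2392213/971 545262/971; 545262/971 921169/6797]
step 1: K = P̄·Hᵀ·S⁻¹ = [46408540/126115259 -53408044/126115259; -6296608/126115259 26764063/126115259; -21563944/126115259 -32369232/126115259]
step 1: x' = x̄ + K·y = [-134547819/126115259, 76180567/126115259, -183436027/126115259]
step 1: P' = (I − K·H)·P̄ = [283244986/126115259 -116501164/126115259 97131012/126115259; -116501164/126115259 453083724/126115259 346027472/126115259; 97131012/126115259 346027472/126115259 475504400/126115259]
step 2: x̄ = F·x = [-681073366/126115259, -250137550/126115259, 161840178/126115259]
step 2: P̄ = F·P·Fᵀ + Q = [5648841562/126115259 -270428880/126115259 -3640790972/126115259; -270428880/126115259 496170515/126115259 362032896/126115259; -3640790972/126115259 362032896/126115259 3335564656/126115259]
step 2: y = z − H·x̄ = [2312217447/126115259, 790323505/126115259]
step 2: S = H·P̄·Hᵀ + R = [62367286277/126115259 12956062942/126115259; 12956062942/126115259 3612130415/126115259]
step 2: K = P̄·Hᵀ·S⁻¹ = [170403299684/455291494149 -186388254628/455291494149; -7195796064/151763831383 31445826331/151763831383; -73411639960/455291494149 -111484870048/455291494149]
step 2: x' = x̄ + K·y = [-502591415714/455291494149, -235877107317/151763831383, -1460317593482/455291494149]
step 2: P' = (I − K·H)·P̄ = [1001157968038/455291494149 -136576999420/151763831383 335822020252/455291494149; -136576999420/151763831383 548079767772/151763831383 422296462448/151763831383; 335822020252/455291494149 422296462448/151763831383 1712828867536/455291494149]

step 0: x' = [-11756/6797, -7781/6797, -17376/6797], P' = [18988/6797 -31126/6797 -16158/6797; -31126/6797 180842/6797 150670/6797; -16158/6797 150670/6797 136438/6797]
step 1: x' = [-134547819/126115259, 76180567/126115259, -183436027/126115259], P' = [283244986/126115259 -116501164/126115259 97131012/126115259; -116501164/126115259 453083724/126115259 346027472/126115259; 97131012/126115259 346027472/126115259 475504400/126115259]
step 2: x' = [-502591415714/455291494149, -235877107317/151763831383, -1460317593482/455291494149], P' = [1001157968038/455291494149 -136576999420/151763831383 335822020252/455291494149; -136576999420/151763831383 548079767772/151763831383 422296462448/151763831383; 335822020252/455291494149 422296462448/151763831383 1712828867536/455291494149]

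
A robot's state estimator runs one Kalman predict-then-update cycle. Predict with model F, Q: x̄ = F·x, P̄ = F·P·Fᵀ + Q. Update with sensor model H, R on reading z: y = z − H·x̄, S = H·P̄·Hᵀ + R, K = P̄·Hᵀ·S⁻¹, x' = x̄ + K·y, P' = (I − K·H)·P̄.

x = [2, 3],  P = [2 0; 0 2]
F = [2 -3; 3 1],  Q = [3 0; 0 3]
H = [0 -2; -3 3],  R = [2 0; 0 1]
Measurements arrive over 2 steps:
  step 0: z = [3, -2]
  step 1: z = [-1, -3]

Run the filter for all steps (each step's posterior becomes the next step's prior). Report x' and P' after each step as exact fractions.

step 0: x' = [-1718/2353, -16101/11765], P' = [1394/2353 1137/2353; 1137/2353 5702/11765]
step 1: x' = [5660396/3875405, 5100416/11626215], P' = [1932343/3875405 1563361/3875405; 1563361/3875405 4843001/11626215]

step 0: x̄ = F·x = [-5, 9]
step 0: P̄ = F·P·Fᵀ + Q = [29 6; 6 23]
step 0: y = z − H·x̄ = [21, -44]
step 0: S = H·P̄·Hᵀ + R = [94 -102; -102 361]
step 0: K = P̄·Hᵀ·S⁻¹ = [-1137/2353 -771/2353; -5702/11765 51/11765]
step 0: x' = x̄ + K·y = [-1718/2353, -16101/11765]
step 0: P' = (I − K·H)·P̄ = [1394/2353 1137/2353; 1137/2353 5702/11765]
step 1: x̄ = F·x = [31123/11765, -41871/11765]
step 1: P̄ = F·P·Fᵀ + Q = [46273/11765 -15081/11765; -15081/11765 137837/11765]
step 1: y = z − H·x̄ = [-95507/11765, 183687/11765]
step 1: S = H·P̄·Hᵀ + R = [574878/11765 -917508/11765; -917508/11765 1940213/11765]
step 1: K = P̄·Hᵀ·S⁻¹ = [-1563361/3875405 -1106946/3875405; -4843001/11626215 152918/3875405]
step 1: x' = x̄ + K·y = [5660396/3875405, 5100416/11626215]
step 1: P' = (I − K·H)·P̄ = [1932343/3875405 1563361/3875405; 1563361/3875405 4843001/11626215]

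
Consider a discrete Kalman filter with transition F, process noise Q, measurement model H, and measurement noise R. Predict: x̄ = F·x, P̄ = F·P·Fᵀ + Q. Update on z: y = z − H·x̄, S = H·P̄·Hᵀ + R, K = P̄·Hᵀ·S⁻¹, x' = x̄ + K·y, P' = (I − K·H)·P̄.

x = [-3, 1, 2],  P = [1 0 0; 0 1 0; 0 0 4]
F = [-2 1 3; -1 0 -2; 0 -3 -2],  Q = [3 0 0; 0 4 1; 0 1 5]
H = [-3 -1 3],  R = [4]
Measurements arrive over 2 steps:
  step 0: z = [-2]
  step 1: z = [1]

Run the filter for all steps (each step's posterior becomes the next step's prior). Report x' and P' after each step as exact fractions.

step 0: x̄ = F·x = [13, -1, -7]
step 0: P̄ = F·P·Fᵀ + Q = [44 -22 -27; -22 21 17; -27 17 30]
step 0: y = z − H·x̄ = [57]
step 0: S = H·P̄·Hᵀ + R = [943]
step 0: K = P̄·Hᵀ·S⁻¹ = [-191/943; 96/943; 154/943]
step 0: x' = x̄ + K·y = [1372/943, 4529/943, 2177/943]
step 0: P' = (I − K·H)·P̄ = [5011/943 -2410/943 3953/943; -2410/943 10587/943 1247/943; 3953/943 1247/943 4574/943]
step 1: x̄ = F·x = [8316/943, -5726/943, -17941/943]
step 1: P̄ = F·P·Fᵀ + Q = [44312/943 -13553/943 -71570/943; -13553/943 42891/943 27397/943; -71570/943 27397/943 133258/943]
step 1: y = z − H·x̄ = [73988/943]
step 1: S = H·P̄·Hᵀ + R = [2687353/943]
step 1: K = P̄·Hᵀ·S⁻¹ = [-334093/2687353; 79959/2687353; 587087/2687353]
step 1: x' = x̄ + K·y = [-2514152/2687353, -10044302/2687353, -5065119/2687353]
step 1: P' = (I − K·H)·P̄ = [7915009/2687353 -10294754/2687353 4037967/2687353; -10294754/2687353 115450494/2687353 28295356/2687353; 4037967/2687353 28295356/2687353 14252535/2687353]

step 0: x' = [1372/943, 4529/943, 2177/943], P' = [5011/943 -2410/943 3953/943; -2410/943 10587/943 1247/943; 3953/943 1247/943 4574/943]
step 1: x' = [-2514152/2687353, -10044302/2687353, -5065119/2687353], P' = [7915009/2687353 -10294754/2687353 4037967/2687353; -10294754/2687353 115450494/2687353 28295356/2687353; 4037967/2687353 28295356/2687353 14252535/2687353]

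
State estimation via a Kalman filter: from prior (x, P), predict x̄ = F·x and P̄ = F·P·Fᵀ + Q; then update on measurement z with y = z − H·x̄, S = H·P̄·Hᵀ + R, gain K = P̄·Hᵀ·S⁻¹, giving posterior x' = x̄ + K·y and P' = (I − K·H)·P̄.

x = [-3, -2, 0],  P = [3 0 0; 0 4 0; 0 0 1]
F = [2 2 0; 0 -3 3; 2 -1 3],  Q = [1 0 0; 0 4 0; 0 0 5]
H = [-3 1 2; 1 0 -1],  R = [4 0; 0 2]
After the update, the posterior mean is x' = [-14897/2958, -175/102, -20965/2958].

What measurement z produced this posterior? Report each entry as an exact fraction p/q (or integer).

z = [-1, 2]

x̄ = F·x = [-10, 6, -4]
P̄ = F·P·Fᵀ + Q = [29 -24 4; -24 49 21; 4 21 30]
S = H·P̄·Hᵀ + R = [614 -172; -172 53]
K = P̄·Hᵀ·S⁻¹ = [-1159/2958 -1183/1479; 31/102 7/51; -815/2958 -2048/1479]
x' − x̄ = [14683/2958, -787/102, -9133/2958] = K·y
y = (KᵀK)⁻¹·Kᵀ·(x' − x̄) = [-29, 8]
z = y + H·x̄ = [-29, 8] + [28, -6] = [-1, 2]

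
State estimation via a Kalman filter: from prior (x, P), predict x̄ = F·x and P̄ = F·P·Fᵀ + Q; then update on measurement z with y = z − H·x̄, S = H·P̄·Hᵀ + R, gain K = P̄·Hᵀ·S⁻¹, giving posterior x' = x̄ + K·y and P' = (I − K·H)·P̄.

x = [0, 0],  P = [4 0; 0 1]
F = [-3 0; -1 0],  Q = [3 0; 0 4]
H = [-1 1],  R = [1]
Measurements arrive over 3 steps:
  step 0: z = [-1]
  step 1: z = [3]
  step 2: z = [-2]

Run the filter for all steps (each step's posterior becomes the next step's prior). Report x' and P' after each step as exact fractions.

step 0: x' = [9/8, 1/6], P' = [69/8 15/2; 15/2 22/3]
step 1: x' = [-369/85, -231/170], P' = [858/85 1497/170; 1497/170 722/85]
step 2: x' = [2181/514, 541/257], P' = [42459/4112 2316/257; 2316/257 2230/257]

step 0: x̄ = F·x = [0, 0]
step 0: P̄ = F·P·Fᵀ + Q = [39 12; 12 8]
step 0: y = z − H·x̄ = [-1]
step 0: S = H·P̄·Hᵀ + R = [24]
step 0: K = P̄·Hᵀ·S⁻¹ = [-9/8; -1/6]
step 0: x' = x̄ + K·y = [9/8, 1/6]
step 0: P' = (I − K·H)·P̄ = [69/8 15/2; 15/2 22/3]
step 1: x̄ = F·x = [-27/8, -9/8]
step 1: P̄ = F·P·Fᵀ + Q = [645/8 207/8; 207/8 101/8]
step 1: y = z − H·x̄ = [3/4]
step 1: S = H·P̄·Hᵀ + R = [85/2]
step 1: K = P̄·Hᵀ·S⁻¹ = [-219/170; -53/170]
step 1: x' = x̄ + K·y = [-369/85, -231/170]
step 1: P' = (I − K·H)·P̄ = [858/85 1497/170; 1497/170 722/85]
step 2: x̄ = F·x = [1107/85, 369/85]
step 2: P̄ = F·P·Fᵀ + Q = [7977/85 2574/85; 2574/85 1198/85]
step 2: y = z − H·x̄ = [568/85]
step 2: S = H·P̄·Hᵀ + R = [4112/85]
step 2: K = P̄·Hᵀ·S⁻¹ = [-5403/4112; -86/257]
step 2: x' = x̄ + K·y = [2181/514, 541/257]
step 2: P' = (I − K·H)·P̄ = [42459/4112 2316/257; 2316/257 2230/257]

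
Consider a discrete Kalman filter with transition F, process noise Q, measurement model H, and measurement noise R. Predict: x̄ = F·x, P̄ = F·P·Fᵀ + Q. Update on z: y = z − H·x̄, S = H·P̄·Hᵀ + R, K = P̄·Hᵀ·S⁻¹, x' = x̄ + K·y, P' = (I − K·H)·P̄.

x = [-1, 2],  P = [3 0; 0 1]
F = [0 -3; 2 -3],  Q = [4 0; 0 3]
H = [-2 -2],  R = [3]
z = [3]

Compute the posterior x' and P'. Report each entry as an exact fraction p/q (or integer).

x̄ = F·x = [-6, -8]
P̄ = F·P·Fᵀ + Q = [13 9; 9 24]
y = z − H·x̄ = [-25]
S = H·P̄·Hᵀ + R = [223]
K = P̄·Hᵀ·S⁻¹ = [-44/223; -66/223]
x' = x̄ + K·y = [-238/223, -134/223]
P' = (I − K·H)·P̄ = [963/223 -897/223; -897/223 996/223]

x' = [-238/223, -134/223]
P' = [963/223 -897/223; -897/223 996/223]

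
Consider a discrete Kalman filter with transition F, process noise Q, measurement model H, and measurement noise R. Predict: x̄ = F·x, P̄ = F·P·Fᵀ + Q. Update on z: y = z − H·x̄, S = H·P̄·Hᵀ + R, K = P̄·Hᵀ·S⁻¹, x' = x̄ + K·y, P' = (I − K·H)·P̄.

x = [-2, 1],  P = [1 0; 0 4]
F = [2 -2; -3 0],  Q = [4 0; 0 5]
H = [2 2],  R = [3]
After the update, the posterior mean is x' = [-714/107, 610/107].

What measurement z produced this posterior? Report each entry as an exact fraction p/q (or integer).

x̄ = F·x = [-6, 6]
P̄ = F·P·Fᵀ + Q = [24 -6; -6 14]
S = H·P̄·Hᵀ + R = [107]
K = P̄·Hᵀ·S⁻¹ = [36/107; 16/107]
x' − x̄ = [-72/107, -32/107] = K·y
y = (KᵀK)⁻¹·Kᵀ·(x' − x̄) = [-2]
z = y + H·x̄ = [-2] + [0] = [-2]

z = [-2]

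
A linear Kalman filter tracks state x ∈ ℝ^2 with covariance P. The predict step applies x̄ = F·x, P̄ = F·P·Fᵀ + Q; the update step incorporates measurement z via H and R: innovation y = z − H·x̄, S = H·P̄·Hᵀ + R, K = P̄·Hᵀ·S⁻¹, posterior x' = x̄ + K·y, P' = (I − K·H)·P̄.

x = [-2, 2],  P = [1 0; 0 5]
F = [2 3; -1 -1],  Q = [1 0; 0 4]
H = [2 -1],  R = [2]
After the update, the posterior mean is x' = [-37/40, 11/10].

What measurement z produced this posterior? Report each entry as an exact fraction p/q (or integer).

x̄ = F·x = [2, 0]
P̄ = F·P·Fᵀ + Q = [50 -17; -17 10]
S = H·P̄·Hᵀ + R = [280]
K = P̄·Hᵀ·S⁻¹ = [117/280; -11/70]
x' − x̄ = [-117/40, 11/10] = K·y
y = (KᵀK)⁻¹·Kᵀ·(x' − x̄) = [-7]
z = y + H·x̄ = [-7] + [4] = [-3]

z = [-3]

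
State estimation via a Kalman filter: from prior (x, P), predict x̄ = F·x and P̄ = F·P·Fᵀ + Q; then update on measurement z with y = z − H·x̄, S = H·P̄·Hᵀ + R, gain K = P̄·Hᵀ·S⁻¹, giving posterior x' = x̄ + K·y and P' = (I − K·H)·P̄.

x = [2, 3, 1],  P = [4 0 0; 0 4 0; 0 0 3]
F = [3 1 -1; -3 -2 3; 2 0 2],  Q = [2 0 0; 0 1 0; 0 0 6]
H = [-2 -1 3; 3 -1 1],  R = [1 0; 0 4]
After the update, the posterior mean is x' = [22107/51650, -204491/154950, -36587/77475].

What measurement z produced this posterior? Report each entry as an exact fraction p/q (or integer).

x̄ = F·x = [8, -9, 6]
P̄ = F·P·Fᵀ + Q = [45 -53 18; -53 80 -6; 18 -6 34]
S = H·P̄·Hᵀ + R = [175 115; 115 961]
K = P̄·Hᵀ·S⁻¹ = [-2451/51650 2273/10330; 35863/154950 -8759/30990; 29191/77475 817/15495]
x' − x̄ = [-391093/51650, 1190059/154950, -501437/77475] = K·y
y = (KᵀK)⁻¹·Kᵀ·(x' − x̄) = [-12, -37]
z = y + H·x̄ = [-12, -37] + [11, 39] = [-1, 2]

z = [-1, 2]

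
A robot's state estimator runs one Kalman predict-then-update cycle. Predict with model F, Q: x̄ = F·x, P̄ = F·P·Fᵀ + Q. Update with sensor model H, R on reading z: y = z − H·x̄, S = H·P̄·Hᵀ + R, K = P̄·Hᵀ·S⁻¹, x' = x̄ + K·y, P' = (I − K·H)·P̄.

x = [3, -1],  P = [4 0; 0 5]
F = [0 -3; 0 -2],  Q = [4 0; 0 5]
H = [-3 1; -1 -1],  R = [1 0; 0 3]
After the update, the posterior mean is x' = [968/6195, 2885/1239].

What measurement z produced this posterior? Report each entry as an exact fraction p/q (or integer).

z = [2, -3]

x̄ = F·x = [3, 2]
P̄ = F·P·Fᵀ + Q = [49 30; 30 25]
S = H·P̄·Hᵀ + R = [287 182; 182 137]
K = P̄·Hᵀ·S⁻¹ = [-1651/6195 -197/885; 221/1239 -113/177]
x' − x̄ = [-17617/6195, 407/1239] = K·y
y = (KᵀK)⁻¹·Kᵀ·(x' − x̄) = [9, 2]
z = y + H·x̄ = [9, 2] + [-7, -5] = [2, -3]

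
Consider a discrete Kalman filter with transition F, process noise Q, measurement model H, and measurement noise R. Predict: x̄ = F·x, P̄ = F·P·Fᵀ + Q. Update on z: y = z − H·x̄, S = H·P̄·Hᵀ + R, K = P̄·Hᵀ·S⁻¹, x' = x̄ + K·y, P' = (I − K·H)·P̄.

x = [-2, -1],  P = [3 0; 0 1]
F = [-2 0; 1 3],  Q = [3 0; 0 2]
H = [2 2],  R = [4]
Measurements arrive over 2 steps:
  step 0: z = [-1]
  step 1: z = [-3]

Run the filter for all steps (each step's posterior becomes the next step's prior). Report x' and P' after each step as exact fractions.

step 0: x̄ = F·x = [4, -5]
step 0: P̄ = F·P·Fᵀ + Q = [15 -6; -6 14]
step 0: y = z − H·x̄ = [1]
step 0: S = H·P̄·Hᵀ + R = [72]
step 0: K = P̄·Hᵀ·S⁻¹ = [1/4; 2/9]
step 0: x' = x̄ + K·y = [17/4, -43/9]
step 0: P' = (I − K·H)·P̄ = [21/2 -10; -10 94/9]
step 1: x̄ = F·x = [-17/2, -121/12]
step 1: P̄ = F·P·Fᵀ + Q = [45 39; 39 93/2]
step 1: y = z − H·x̄ = [205/6]
step 1: S = H·P̄·Hᵀ + R = [682]
step 1: K = P̄·Hᵀ·S⁻¹ = [84/341; 171/682]
step 1: x' = x̄ + K·y = [-57/682, -3103/2046]
step 1: P' = (I − K·H)·P̄ = [1233/341 -1065/341; -1065/341 1236/341]

step 0: x' = [17/4, -43/9], P' = [21/2 -10; -10 94/9]
step 1: x' = [-57/682, -3103/2046], P' = [1233/341 -1065/341; -1065/341 1236/341]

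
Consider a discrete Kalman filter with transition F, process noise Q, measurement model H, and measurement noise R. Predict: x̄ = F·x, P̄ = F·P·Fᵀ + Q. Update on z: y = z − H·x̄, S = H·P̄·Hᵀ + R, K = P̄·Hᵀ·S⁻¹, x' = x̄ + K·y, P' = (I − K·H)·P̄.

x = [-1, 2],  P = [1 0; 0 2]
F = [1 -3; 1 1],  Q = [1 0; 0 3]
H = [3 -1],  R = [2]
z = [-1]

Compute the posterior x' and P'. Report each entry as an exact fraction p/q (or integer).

x' = [-161/218, -223/218]
P' = [135/218 275/218; 275/218 867/218]

x̄ = F·x = [-7, 1]
P̄ = F·P·Fᵀ + Q = [20 -5; -5 6]
y = z − H·x̄ = [21]
S = H·P̄·Hᵀ + R = [218]
K = P̄·Hᵀ·S⁻¹ = [65/218; -21/218]
x' = x̄ + K·y = [-161/218, -223/218]
P' = (I − K·H)·P̄ = [135/218 275/218; 275/218 867/218]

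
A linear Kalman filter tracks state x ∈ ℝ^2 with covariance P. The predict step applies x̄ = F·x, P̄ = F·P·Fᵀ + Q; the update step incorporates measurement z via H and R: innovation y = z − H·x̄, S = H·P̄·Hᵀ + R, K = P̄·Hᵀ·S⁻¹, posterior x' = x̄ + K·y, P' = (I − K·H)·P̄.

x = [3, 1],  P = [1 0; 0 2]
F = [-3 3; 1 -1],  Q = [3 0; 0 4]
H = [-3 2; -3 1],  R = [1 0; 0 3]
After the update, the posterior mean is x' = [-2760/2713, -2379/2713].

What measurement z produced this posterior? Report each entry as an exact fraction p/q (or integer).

z = [1, 3]

x̄ = F·x = [-6, 2]
P̄ = F·P·Fᵀ + Q = [30 -9; -9 7]
S = H·P̄·Hᵀ + R = [407 365; 365 334]
K = P̄·Hᵀ·S⁻¹ = [63/2713 -873/2713; 1284/2713 -1127/2713]
x' − x̄ = [13518/2713, -7805/2713] = K·y
y = (KᵀK)⁻¹·Kᵀ·(x' − x̄) = [-21, -17]
z = y + H·x̄ = [-21, -17] + [22, 20] = [1, 3]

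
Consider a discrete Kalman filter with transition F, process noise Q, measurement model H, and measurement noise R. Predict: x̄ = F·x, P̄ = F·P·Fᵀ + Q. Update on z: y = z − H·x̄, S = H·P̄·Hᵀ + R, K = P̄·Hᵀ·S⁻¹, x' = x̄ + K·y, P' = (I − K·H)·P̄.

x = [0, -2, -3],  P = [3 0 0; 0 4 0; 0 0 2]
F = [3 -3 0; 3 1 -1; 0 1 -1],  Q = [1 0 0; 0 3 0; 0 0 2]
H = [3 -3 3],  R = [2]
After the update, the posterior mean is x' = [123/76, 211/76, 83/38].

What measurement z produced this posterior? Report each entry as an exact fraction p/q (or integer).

x̄ = F·x = [6, 1, 1]
P̄ = F·P·Fᵀ + Q = [64 15 -12; 15 36 6; -12 6 8]
S = H·P̄·Hᵀ + R = [380]
K = P̄·Hᵀ·S⁻¹ = [111/380; -9/76; -3/38]
x' − x̄ = [-333/76, 135/76, 45/38] = K·y
y = (KᵀK)⁻¹·Kᵀ·(x' − x̄) = [-15]
z = y + H·x̄ = [-15] + [18] = [3]

z = [3]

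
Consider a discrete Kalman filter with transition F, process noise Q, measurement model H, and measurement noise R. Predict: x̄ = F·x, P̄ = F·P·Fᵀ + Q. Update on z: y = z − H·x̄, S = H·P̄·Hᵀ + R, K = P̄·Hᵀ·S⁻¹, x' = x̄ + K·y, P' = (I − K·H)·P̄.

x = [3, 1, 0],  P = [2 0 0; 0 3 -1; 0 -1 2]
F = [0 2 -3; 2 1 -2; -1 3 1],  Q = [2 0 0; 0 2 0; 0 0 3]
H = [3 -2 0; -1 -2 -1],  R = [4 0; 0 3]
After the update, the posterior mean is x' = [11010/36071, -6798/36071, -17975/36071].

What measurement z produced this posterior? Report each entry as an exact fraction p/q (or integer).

z = [2, 1]

x̄ = F·x = [2, 7, 0]
P̄ = F·P·Fᵀ + Q = [44 25 19; 25 25 6; 19 6 28]
S = H·P̄·Hᵀ + R = [200 -177; -177 337]
K = P̄·Hᵀ·S⁻¹ = [7633/36071 -8086/36071; -5912/36071 -11775/36071; 4722/36071 -3835/36071]
x' − x̄ = [-61132/36071, -259295/36071, -17975/36071] = K·y
y = (KᵀK)⁻¹·Kᵀ·(x' − x̄) = [10, 17]
z = y + H·x̄ = [10, 17] + [-8, -16] = [2, 1]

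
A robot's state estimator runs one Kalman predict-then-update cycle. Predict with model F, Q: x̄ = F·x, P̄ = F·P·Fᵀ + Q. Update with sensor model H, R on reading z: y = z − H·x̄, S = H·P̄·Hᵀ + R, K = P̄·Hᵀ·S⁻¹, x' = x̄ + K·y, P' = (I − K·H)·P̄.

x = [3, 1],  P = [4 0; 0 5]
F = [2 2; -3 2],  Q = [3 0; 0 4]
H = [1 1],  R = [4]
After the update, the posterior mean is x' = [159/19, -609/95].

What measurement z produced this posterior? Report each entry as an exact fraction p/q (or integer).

x̄ = F·x = [8, -7]
P̄ = F·P·Fᵀ + Q = [39 -4; -4 60]
S = H·P̄·Hᵀ + R = [95]
K = P̄·Hᵀ·S⁻¹ = [7/19; 56/95]
x' − x̄ = [7/19, 56/95] = K·y
y = (KᵀK)⁻¹·Kᵀ·(x' − x̄) = [1]
z = y + H·x̄ = [1] + [1] = [2]

z = [2]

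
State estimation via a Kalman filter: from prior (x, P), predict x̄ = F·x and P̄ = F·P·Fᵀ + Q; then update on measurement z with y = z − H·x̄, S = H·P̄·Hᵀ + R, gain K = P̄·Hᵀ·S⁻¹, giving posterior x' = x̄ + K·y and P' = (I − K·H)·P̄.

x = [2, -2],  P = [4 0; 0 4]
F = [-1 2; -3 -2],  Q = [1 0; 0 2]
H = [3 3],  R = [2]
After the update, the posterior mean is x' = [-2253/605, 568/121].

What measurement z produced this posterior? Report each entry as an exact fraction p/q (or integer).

x̄ = F·x = [-6, -2]
P̄ = F·P·Fᵀ + Q = [21 -4; -4 54]
S = H·P̄·Hᵀ + R = [605]
K = P̄·Hᵀ·S⁻¹ = [51/605; 30/121]
x' − x̄ = [1377/605, 810/121] = K·y
y = (KᵀK)⁻¹·Kᵀ·(x' − x̄) = [27]
z = y + H·x̄ = [27] + [-24] = [3]

z = [3]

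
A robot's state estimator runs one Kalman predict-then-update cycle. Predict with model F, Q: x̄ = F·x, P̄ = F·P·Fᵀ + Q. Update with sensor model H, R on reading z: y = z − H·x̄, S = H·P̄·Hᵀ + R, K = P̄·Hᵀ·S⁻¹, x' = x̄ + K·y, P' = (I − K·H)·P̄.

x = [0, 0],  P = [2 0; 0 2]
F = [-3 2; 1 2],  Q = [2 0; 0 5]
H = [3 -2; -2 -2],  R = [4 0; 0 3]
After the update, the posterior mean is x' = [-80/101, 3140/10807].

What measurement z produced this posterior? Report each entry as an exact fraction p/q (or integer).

x̄ = F·x = [0, 0]
P̄ = F·P·Fᵀ + Q = [28 2; 2 15]
S = H·P̄·Hᵀ + R = [292 -112; -112 191]
K = P̄·Hᵀ·S⁻¹ = [20/101 -20/101; -2098/10807 -3154/10807]
x' − x̄ = [-80/101, 3140/10807] = K·y
y = (KᵀK)⁻¹·Kᵀ·(x' − x̄) = [-3, 1]
z = y + H·x̄ = [-3, 1] + [0, 0] = [-3, 1]

z = [-3, 1]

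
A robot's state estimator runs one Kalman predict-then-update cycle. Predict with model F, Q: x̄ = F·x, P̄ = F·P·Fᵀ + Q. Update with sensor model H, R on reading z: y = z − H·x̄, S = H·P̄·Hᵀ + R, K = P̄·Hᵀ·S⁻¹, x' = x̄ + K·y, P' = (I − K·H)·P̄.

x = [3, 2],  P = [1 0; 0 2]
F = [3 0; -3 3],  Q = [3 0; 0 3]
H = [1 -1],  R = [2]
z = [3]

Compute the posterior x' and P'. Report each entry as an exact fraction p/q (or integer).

x̄ = F·x = [9, -3]
P̄ = F·P·Fᵀ + Q = [12 -9; -9 30]
y = z − H·x̄ = [-9]
S = H·P̄·Hᵀ + R = [62]
K = P̄·Hᵀ·S⁻¹ = [21/62; -39/62]
x' = x̄ + K·y = [369/62, 165/62]
P' = (I − K·H)·P̄ = [303/62 261/62; 261/62 339/62]

x' = [369/62, 165/62]
P' = [303/62 261/62; 261/62 339/62]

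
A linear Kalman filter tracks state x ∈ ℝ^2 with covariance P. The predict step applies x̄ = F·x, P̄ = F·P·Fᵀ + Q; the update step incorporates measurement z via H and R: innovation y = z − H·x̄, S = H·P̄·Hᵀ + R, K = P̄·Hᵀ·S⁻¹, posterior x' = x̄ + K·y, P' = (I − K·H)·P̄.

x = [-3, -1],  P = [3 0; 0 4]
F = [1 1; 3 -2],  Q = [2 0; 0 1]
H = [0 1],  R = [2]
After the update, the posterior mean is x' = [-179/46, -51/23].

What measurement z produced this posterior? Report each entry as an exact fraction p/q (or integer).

x̄ = F·x = [-4, -7]
P̄ = F·P·Fᵀ + Q = [9 1; 1 44]
S = H·P̄·Hᵀ + R = [46]
K = P̄·Hᵀ·S⁻¹ = [1/46; 22/23]
x' − x̄ = [5/46, 110/23] = K·y
y = (KᵀK)⁻¹·Kᵀ·(x' − x̄) = [5]
z = y + H·x̄ = [5] + [-7] = [-2]

z = [-2]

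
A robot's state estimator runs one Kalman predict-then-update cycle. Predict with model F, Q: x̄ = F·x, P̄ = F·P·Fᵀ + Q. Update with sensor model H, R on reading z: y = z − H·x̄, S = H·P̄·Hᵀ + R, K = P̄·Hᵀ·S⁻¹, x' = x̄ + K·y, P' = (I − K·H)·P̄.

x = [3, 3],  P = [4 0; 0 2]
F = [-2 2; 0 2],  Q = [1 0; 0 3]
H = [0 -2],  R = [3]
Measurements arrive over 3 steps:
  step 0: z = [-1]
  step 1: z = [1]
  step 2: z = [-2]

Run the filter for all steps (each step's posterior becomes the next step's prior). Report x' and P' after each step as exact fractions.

step 0: x̄ = F·x = [0, 6]
step 0: P̄ = F·P·Fᵀ + Q = [25 8; 8 11]
step 0: y = z − H·x̄ = [11]
step 0: S = H·P̄·Hᵀ + R = [47]
step 0: K = P̄·Hᵀ·S⁻¹ = [-16/47; -22/47]
step 0: x' = x̄ + K·y = [-176/47, 40/47]
step 0: P' = (I − K·H)·P̄ = [919/47 24/47; 24/47 33/47]
step 1: x̄ = F·x = [432/47, 80/47]
step 1: P̄ = F·P·Fᵀ + Q = [3663/47 36/47; 36/47 273/47]
step 1: y = z − H·x̄ = [207/47]
step 1: S = H·P̄·Hᵀ + R = [1233/47]
step 1: K = P̄·Hᵀ·S⁻¹ = [-8/137; -182/411]
step 1: x' = x̄ + K·y = [1224/137, -34/137]
step 1: P' = (I − K·H)·P̄ = [10665/137 12/137; 12/137 91/137]
step 2: x̄ = F·x = [-2516/137, -68/137]
step 2: P̄ = F·P·Fᵀ + Q = [43065/137 316/137; 316/137 775/137]
step 2: y = z − H·x̄ = [-410/137]
step 2: S = H·P̄·Hᵀ + R = [3511/137]
step 2: K = P̄·Hᵀ·S⁻¹ = [-632/3511; -1550/3511]
step 2: x' = x̄ + K·y = [-62588/3511, 2896/3511]
step 2: P' = (I − K·H)·P̄ = [1100743/3511 948/3511; 948/3511 2325/3511]

step 0: x' = [-176/47, 40/47], P' = [919/47 24/47; 24/47 33/47]
step 1: x' = [1224/137, -34/137], P' = [10665/137 12/137; 12/137 91/137]
step 2: x' = [-62588/3511, 2896/3511], P' = [1100743/3511 948/3511; 948/3511 2325/3511]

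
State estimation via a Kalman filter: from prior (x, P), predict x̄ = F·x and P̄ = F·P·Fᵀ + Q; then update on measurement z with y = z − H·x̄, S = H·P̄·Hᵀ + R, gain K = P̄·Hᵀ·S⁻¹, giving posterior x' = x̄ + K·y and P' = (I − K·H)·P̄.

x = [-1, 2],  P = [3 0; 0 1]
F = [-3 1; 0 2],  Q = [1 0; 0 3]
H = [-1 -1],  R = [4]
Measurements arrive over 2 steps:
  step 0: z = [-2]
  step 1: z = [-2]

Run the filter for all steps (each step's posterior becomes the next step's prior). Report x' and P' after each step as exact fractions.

step 0: x̄ = F·x = [5, 4]
step 0: P̄ = F·P·Fᵀ + Q = [29 2; 2 7]
step 0: y = z − H·x̄ = [7]
step 0: S = H·P̄·Hᵀ + R = [44]
step 0: K = P̄·Hᵀ·S⁻¹ = [-31/44; -9/44]
step 0: x' = x̄ + K·y = [3/44, 113/44]
step 0: P' = (I − K·H)·P̄ = [315/44 -191/44; -191/44 227/44]
step 1: x̄ = F·x = [26/11, 113/22]
step 1: P̄ = F·P·Fᵀ + Q = [1063/11 400/11; 400/11 260/11]
step 1: y = z − H·x̄ = [11/2]
step 1: S = H·P̄·Hᵀ + R = [197]
step 1: K = P̄·Hᵀ·S⁻¹ = [-133/197; -60/197]
step 1: x' = x̄ + K·y = [-5849/4334, 15001/4334]
step 1: P' = (I − K·H)·P̄ = [14832/2167 -8980/2167; -8980/2167 11620/2167]

step 0: x' = [3/44, 113/44], P' = [315/44 -191/44; -191/44 227/44]
step 1: x' = [-5849/4334, 15001/4334], P' = [14832/2167 -8980/2167; -8980/2167 11620/2167]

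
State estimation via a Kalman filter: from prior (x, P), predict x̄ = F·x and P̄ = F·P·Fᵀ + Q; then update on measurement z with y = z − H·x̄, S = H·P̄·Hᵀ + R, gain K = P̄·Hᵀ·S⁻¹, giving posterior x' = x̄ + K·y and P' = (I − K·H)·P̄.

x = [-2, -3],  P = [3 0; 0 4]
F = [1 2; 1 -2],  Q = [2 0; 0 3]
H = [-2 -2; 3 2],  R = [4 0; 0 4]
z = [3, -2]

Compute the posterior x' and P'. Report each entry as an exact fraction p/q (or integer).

x' = [-653/486, 133/324]
P' = [1214/243 -497/81; -497/81 433/54]

x̄ = F·x = [-8, 4]
P̄ = F·P·Fᵀ + Q = [21 -13; -13 22]
y = z − H·x̄ = [-5, 14]
S = H·P̄·Hᵀ + R = [72 -84; -84 125]
K = P̄·Hᵀ·S⁻¹ = [277/486 55/81; -305/324 -16/27]
x' = x̄ + K·y = [-653/486, 133/324]
P' = (I − K·H)·P̄ = [1214/243 -497/81; -497/81 433/54]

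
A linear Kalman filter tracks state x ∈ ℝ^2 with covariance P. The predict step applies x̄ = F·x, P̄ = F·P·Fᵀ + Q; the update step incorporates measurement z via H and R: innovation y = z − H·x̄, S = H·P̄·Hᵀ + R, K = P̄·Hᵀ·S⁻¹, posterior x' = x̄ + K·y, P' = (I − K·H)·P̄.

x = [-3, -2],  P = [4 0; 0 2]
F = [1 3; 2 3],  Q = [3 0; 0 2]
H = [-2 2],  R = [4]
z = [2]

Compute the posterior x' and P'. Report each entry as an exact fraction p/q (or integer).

x̄ = F·x = [-9, -12]
P̄ = F·P·Fᵀ + Q = [25 26; 26 36]
y = z − H·x̄ = [8]
S = H·P̄·Hᵀ + R = [40]
K = P̄·Hᵀ·S⁻¹ = [1/20; 1/2]
x' = x̄ + K·y = [-43/5, -8]
P' = (I − K·H)·P̄ = [249/10 25; 25 26]

x' = [-43/5, -8]
P' = [249/10 25; 25 26]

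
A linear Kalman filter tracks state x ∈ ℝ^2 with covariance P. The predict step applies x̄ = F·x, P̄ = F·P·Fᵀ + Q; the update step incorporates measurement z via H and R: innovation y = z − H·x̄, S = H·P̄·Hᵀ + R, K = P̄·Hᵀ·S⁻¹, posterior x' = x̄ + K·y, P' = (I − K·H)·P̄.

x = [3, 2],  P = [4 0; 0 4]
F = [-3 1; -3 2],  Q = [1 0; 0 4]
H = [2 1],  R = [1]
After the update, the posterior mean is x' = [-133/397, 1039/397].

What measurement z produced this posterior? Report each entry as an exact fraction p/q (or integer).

z = [2]

x̄ = F·x = [-7, -5]
P̄ = F·P·Fᵀ + Q = [41 44; 44 56]
S = H·P̄·Hᵀ + R = [397]
K = P̄·Hᵀ·S⁻¹ = [126/397; 144/397]
x' − x̄ = [2646/397, 3024/397] = K·y
y = (KᵀK)⁻¹·Kᵀ·(x' − x̄) = [21]
z = y + H·x̄ = [21] + [-19] = [2]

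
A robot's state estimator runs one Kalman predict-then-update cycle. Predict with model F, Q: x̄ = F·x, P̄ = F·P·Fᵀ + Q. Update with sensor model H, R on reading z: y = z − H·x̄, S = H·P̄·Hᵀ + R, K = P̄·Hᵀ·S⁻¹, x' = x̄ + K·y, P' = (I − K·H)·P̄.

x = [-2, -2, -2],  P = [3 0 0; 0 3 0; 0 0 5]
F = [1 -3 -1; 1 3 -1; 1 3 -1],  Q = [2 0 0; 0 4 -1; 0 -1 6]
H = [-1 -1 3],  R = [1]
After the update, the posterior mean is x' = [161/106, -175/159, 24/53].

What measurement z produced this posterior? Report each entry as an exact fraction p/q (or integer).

z = [1]

x̄ = F·x = [6, -6, -6]
P̄ = F·P·Fᵀ + Q = [37 -19 -19; -19 39 34; -19 34 41]
S = H·P̄·Hᵀ + R = [318]
K = P̄·Hᵀ·S⁻¹ = [-25/106; 41/159; 18/53]
x' − x̄ = [-475/106, 779/159, 342/53] = K·y
y = (KᵀK)⁻¹·Kᵀ·(x' − x̄) = [19]
z = y + H·x̄ = [19] + [-18] = [1]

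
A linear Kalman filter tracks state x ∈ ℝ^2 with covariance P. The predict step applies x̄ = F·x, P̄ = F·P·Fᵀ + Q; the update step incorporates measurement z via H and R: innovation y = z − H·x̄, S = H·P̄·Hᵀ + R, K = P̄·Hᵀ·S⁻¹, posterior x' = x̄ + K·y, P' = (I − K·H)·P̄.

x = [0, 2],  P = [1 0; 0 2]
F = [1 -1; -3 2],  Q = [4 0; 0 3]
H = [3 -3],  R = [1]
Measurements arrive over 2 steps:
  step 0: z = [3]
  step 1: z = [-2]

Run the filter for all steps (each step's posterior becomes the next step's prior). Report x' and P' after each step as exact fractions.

step 0: x' = [71/185, -221/370], P' = [413/185 406/185; 406/185 839/370]
step 1: x' = [-1815/2707, -124/2707], P' = [81063/35191 79446/35191; 79446/35191 81698/35191]

step 0: x̄ = F·x = [-2, 4]
step 0: P̄ = F·P·Fᵀ + Q = [7 -7; -7 20]
step 0: y = z − H·x̄ = [21]
step 0: S = H·P̄·Hᵀ + R = [370]
step 0: K = P̄·Hᵀ·S⁻¹ = [21/185; -81/370]
step 0: x' = x̄ + K·y = [71/185, -221/370]
step 0: P' = (I − K·H)·P̄ = [413/185 406/185; 406/185 839/370]
step 1: x̄ = F·x = [363/370, -434/185]
step 1: P̄ = F·P·Fᵀ + Q = [1521/370 -48/185; -48/185 1078/185]
step 1: y = z − H·x̄ = [-4433/370]
step 1: S = H·P̄·Hᵀ + R = [35191/370]
step 1: K = P̄·Hᵀ·S⁻¹ = [4851/35191; -6756/35191]
step 1: x' = x̄ + K·y = [-1815/2707, -124/2707]
step 1: P' = (I − K·H)·P̄ = [81063/35191 79446/35191; 79446/35191 81698/35191]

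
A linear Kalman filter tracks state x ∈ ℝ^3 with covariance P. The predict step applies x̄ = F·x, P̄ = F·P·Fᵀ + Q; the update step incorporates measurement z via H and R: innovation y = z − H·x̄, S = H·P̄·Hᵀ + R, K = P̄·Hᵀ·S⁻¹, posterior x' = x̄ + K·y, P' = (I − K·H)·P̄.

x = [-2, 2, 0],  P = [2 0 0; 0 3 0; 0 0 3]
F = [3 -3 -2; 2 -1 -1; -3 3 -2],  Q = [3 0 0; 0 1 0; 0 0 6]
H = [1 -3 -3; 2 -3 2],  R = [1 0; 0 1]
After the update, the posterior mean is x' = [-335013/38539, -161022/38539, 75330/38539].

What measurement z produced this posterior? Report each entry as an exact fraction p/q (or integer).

x̄ = F·x = [-12, -6, 12]
P̄ = F·P·Fᵀ + Q = [60 27 -33; 27 15 -15; -33 -15 63]
S = H·P̄·Hᵀ + R = [529 -279; -279 220]
K = P̄·Hᵀ·S⁻¹ = [9627/38539 7479/38539; 81/38539 -3576/38539; -9645/38539 6162/38539]
x' − x̄ = [127455/38539, 70212/38539, -387138/38539] = K·y
y = (KᵀK)⁻¹·Kᵀ·(x' − x̄) = [28, -19]
z = y + H·x̄ = [28, -19] + [-30, 18] = [-2, -1]

z = [-2, -1]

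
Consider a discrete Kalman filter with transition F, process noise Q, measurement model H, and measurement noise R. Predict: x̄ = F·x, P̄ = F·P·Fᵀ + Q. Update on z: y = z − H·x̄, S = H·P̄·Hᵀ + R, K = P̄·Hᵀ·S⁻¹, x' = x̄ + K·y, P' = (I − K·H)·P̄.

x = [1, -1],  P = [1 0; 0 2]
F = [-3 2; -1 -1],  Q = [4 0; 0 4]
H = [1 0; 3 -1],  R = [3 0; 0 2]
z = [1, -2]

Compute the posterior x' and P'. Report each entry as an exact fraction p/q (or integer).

x' = [-47/100, 41/100]
P' = [141/200 327/200; 327/200 1069/200]

x̄ = F·x = [-5, 0]
P̄ = F·P·Fᵀ + Q = [21 -1; -1 7]
y = z − H·x̄ = [6, 13]
S = H·P̄·Hᵀ + R = [24 64; 64 204]
K = P̄·Hᵀ·S⁻¹ = [47/200 6/25; 109/200 -11/50]
x' = x̄ + K·y = [-47/100, 41/100]
P' = (I − K·H)·P̄ = [141/200 327/200; 327/200 1069/200]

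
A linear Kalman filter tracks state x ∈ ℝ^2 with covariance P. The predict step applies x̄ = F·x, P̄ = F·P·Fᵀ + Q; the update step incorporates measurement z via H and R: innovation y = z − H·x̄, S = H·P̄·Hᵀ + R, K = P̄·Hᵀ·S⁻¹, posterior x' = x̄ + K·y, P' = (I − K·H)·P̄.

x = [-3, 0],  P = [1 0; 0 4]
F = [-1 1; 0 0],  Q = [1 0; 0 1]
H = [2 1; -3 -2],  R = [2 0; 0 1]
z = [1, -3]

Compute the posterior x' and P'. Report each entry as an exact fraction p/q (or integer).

x̄ = F·x = [3, 0]
P̄ = F·P·Fᵀ + Q = [6 0; 0 1]
y = z − H·x̄ = [-5, 6]
S = H·P̄·Hᵀ + R = [27 -38; -38 59]
K = P̄·Hᵀ·S⁻¹ = [24/149 -30/149; -17/149 -16/149]
x' = x̄ + K·y = [147/149, -11/149]
P' = (I − K·H)·P̄ = [66/149 -84/149; -84/149 134/149]

x' = [147/149, -11/149]
P' = [66/149 -84/149; -84/149 134/149]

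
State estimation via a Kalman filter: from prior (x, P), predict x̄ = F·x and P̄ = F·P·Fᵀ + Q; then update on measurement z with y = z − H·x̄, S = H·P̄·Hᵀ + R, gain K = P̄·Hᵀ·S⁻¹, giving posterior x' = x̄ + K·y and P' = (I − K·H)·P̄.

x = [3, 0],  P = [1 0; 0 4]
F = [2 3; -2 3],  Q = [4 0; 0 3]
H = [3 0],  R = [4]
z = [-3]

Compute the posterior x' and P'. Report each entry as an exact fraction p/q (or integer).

x' = [-93/100, -276/25]
P' = [11/25 8/25; 8/25 499/25]

x̄ = F·x = [6, -6]
P̄ = F·P·Fᵀ + Q = [44 32; 32 43]
y = z − H·x̄ = [-21]
S = H·P̄·Hᵀ + R = [400]
K = P̄·Hᵀ·S⁻¹ = [33/100; 6/25]
x' = x̄ + K·y = [-93/100, -276/25]
P' = (I − K·H)·P̄ = [11/25 8/25; 8/25 499/25]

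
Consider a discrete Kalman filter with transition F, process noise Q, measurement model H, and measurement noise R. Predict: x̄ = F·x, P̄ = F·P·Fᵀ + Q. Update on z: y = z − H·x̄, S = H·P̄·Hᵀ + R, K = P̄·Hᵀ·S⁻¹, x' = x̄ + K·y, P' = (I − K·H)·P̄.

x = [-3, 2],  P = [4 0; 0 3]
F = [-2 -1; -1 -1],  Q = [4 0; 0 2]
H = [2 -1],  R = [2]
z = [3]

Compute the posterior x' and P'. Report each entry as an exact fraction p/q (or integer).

x̄ = F·x = [4, 1]
P̄ = F·P·Fᵀ + Q = [23 11; 11 9]
y = z − H·x̄ = [-4]
S = H·P̄·Hᵀ + R = [59]
K = P̄·Hᵀ·S⁻¹ = [35/59; 13/59]
x' = x̄ + K·y = [96/59, 7/59]
P' = (I − K·H)·P̄ = [132/59 194/59; 194/59 362/59]

x' = [96/59, 7/59]
P' = [132/59 194/59; 194/59 362/59]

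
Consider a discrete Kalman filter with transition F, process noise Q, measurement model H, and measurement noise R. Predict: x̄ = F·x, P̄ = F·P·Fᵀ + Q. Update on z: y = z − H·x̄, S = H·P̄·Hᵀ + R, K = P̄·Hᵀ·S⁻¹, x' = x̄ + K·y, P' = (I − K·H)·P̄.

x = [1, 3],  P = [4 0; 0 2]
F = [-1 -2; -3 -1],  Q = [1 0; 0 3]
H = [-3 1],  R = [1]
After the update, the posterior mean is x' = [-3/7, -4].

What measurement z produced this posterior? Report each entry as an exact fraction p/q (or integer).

x̄ = F·x = [-7, -6]
P̄ = F·P·Fᵀ + Q = [13 16; 16 41]
S = H·P̄·Hᵀ + R = [63]
K = P̄·Hᵀ·S⁻¹ = [-23/63; -1/9]
x' − x̄ = [46/7, 2] = K·y
y = (KᵀK)⁻¹·Kᵀ·(x' − x̄) = [-18]
z = y + H·x̄ = [-18] + [15] = [-3]

z = [-3]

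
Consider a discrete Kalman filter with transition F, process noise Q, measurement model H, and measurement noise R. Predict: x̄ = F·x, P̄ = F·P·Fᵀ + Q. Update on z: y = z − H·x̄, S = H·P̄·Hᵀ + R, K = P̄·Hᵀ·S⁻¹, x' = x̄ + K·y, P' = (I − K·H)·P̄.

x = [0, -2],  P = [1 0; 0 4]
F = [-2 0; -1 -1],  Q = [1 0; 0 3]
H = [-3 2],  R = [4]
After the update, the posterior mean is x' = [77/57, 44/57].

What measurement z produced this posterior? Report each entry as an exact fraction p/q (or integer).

z = [-3]

x̄ = F·x = [0, 2]
P̄ = F·P·Fᵀ + Q = [5 2; 2 8]
S = H·P̄·Hᵀ + R = [57]
K = P̄·Hᵀ·S⁻¹ = [-11/57; 10/57]
x' − x̄ = [77/57, -70/57] = K·y
y = (KᵀK)⁻¹·Kᵀ·(x' − x̄) = [-7]
z = y + H·x̄ = [-7] + [4] = [-3]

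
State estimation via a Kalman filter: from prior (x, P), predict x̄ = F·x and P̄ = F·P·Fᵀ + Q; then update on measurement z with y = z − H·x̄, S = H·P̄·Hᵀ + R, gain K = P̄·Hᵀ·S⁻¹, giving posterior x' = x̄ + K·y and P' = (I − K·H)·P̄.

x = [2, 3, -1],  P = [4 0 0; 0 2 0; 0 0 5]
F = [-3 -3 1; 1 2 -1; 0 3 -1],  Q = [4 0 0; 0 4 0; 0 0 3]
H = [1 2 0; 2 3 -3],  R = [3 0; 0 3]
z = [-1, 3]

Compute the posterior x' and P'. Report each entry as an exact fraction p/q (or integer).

x̄ = F·x = [-16, 9, 10]
P̄ = F·P·Fᵀ + Q = [63 -29 -23; -29 21 17; -23 17 26]
y = z − H·x̄ = [-3, 38]
S = H·P̄·Hᵀ + R = [34 16; 16 300]
K = P̄·Hᵀ·S⁻¹ = [-57/2486 449/1243; 1159/2486 -443/2486; 1117/2486 -1329/4972]
x' = x̄ + K·y = [-5481/2486, 2063/2486, -1871/1243]
P' = (I − K·H)·P̄ = [59919/2486 -30045/2486 9003/2486; -30045/2486 16761/2486 -1413/1243; 9003/2486 -1413/1243 7681/4972]

x' = [-5481/2486, 2063/2486, -1871/1243]
P' = [59919/2486 -30045/2486 9003/2486; -30045/2486 16761/2486 -1413/1243; 9003/2486 -1413/1243 7681/4972]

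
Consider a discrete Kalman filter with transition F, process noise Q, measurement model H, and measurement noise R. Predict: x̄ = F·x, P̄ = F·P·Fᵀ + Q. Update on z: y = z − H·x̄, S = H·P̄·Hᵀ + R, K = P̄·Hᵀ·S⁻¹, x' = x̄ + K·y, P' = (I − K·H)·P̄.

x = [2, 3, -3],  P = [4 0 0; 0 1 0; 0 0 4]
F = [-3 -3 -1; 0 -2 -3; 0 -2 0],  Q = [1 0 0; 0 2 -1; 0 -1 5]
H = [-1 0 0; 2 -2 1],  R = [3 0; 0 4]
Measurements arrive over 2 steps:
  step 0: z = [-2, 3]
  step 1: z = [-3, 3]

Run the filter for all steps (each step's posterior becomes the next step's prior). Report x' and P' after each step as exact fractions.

step 0: x' = [14326/8297, -10416/8297, -28941/8297], P' = [22650/8297 22896/8297 1332/8297; 22896/8297 47073/8297 33774/8297; 1332/8297 33774/8297 66384/8297]
step 1: x' = [322425069/99923093, 351772020/99923093, 319741857/99923093], P' = [291391956/99923093 341169254/99923093 104083916/99923093; 341169254/99923093 1938868759/299769279 1265459854/299769279; 104083916/99923093 1265459854/299769279 1926195640/299769279]

step 0: x̄ = F·x = [-12, 3, -6]
step 0: P̄ = F·P·Fᵀ + Q = [50 18 6; 18 42 3; 6 3 9]
step 0: y = z − H·x̄ = [-14, 39]
step 0: S = H·P̄·Hᵀ + R = [53 -70; -70 249]
step 0: K = P̄·Hᵀ·S⁻¹ = [-7550/8297 210/8297; -7632/8297 -3645/8297; -444/8297 375/8297]
step 0: x' = x̄ + K·y = [14326/8297, -10416/8297, -28941/8297]
step 0: P' = (I − K·H)·P̄ = [22650/8297 22896/8297 1332/8297; 22896/8297 47073/8297 33774/8297; 1332/8297 33774/8297 66384/8297]
step 1: x̄ = F·x = [17211/8297, 107655/8297, 20832/8297]
step 1: P̄ = F·P·Fᵀ + Q = [1324952/8297 1002468/8297 487362/8297; 1002468/8297 1207630/8297 382639/8297; 487362/8297 382639/8297 229777/8297]
step 1: y = z − H·x̄ = [-7680/8297, 184947/8297]
step 1: S = H·P̄·Hᵀ + R = [1349843/8297 -1132330/8297; -1132330/8297 2792441/8297]
step 1: K = P̄·Hᵀ·S⁻¹ = [-97130652/99923093 1132330/99923093; -341169254/299769279 -141315535/299769279; -104083916/299769279 4944857/299769279]
step 1: x' = x̄ + K·y = [322425069/99923093, 351772020/99923093, 319741857/99923093]
step 1: P' = (I − K·H)·P̄ = [291391956/99923093 341169254/99923093 104083916/99923093; 341169254/99923093 1938868759/299769279 1265459854/299769279; 104083916/99923093 1265459854/299769279 1926195640/299769279]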